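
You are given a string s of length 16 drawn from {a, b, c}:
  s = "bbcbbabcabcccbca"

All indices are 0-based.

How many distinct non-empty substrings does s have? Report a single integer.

113

rank→(start, suffix):
  0 → (15, 'a')
  1 → (5, 'abcabcccbca')
  2 → (8, 'abcccbca')
  3 → (4, 'babcabcccbca')
  4 → (3, 'bbabcabcccbca')
  5 → (0, 'bbcbbabcabcccbca')
  6 → (13, 'bca')
  7 → (6, 'bcabcccbca')
  8 → (1, 'bcbbabcabcccbca')
  9 → (9, 'bcccbca')
  10 → (14, 'ca')
  11 → (7, 'cabcccbca')
  12 → (2, 'cbbabcabcccbca')
  13 → (12, 'cbca')
  14 → (11, 'ccbca')
  15 → (10, 'cccbca')

SA = [15, 5, 8, 4, 3, 0, 13, 6, 1, 9, 14, 7, 2, 12, 11, 10]
rank  pair      lcp
   1  s[15:],s[5:]  1  'a'
   2  s[5:],s[8:]  3  'abc'
   3  s[8:],s[4:]  0  ''
   4  s[4:],s[3:]  1  'b'
   5  s[3:],s[0:]  2  'bb'
   6  s[0:],s[13:]  1  'b'
   7  s[13:],s[6:]  3  'bca'
   8  s[6:],s[1:]  2  'bc'
   9  s[1:],s[9:]  2  'bc'
  10  s[9:],s[14:]  0  ''
  11  s[14:],s[7:]  2  'ca'
  12  s[7:],s[2:]  1  'c'
  13  s[2:],s[12:]  2  'cb'
  14  s[12:],s[11:]  1  'c'
  15  s[11:],s[10:]  2  'cc'

n(n+1)/2 = 16·17/2 = 136
Σ LCP = 0 + 1 + 3 + 0 + 1 + 2 + 1 + 3 + 2 + 2 + 0 + 2 + 1 + 2 + 1 + 2 = 23
distinct = 136 − 23 = 113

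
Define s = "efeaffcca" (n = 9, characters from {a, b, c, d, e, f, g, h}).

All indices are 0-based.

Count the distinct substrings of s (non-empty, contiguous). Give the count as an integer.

sorted suffixes:
  #0 SA[0]=8  'a'
  #1 SA[1]=3  'affcca'
  #2 SA[2]=7  'ca'
  #3 SA[3]=6  'cca'
  #4 SA[4]=2  'eaffcca'
  #5 SA[5]=0  'efeaffcca'
  #6 SA[6]=5  'fcca'
  #7 SA[7]=1  'feaffcca'
  #8 SA[8]=4  'ffcca'

SA = [8, 3, 7, 6, 2, 0, 5, 1, 4]
rank  pair      lcp
   1  s[8:],s[3:]  1  'a'
   2  s[3:],s[7:]  0  ''
   3  s[7:],s[6:]  1  'c'
   4  s[6:],s[2:]  0  ''
   5  s[2:],s[0:]  1  'e'
   6  s[0:],s[5:]  0  ''
   7  s[5:],s[1:]  1  'f'
   8  s[1:],s[4:]  1  'f'

n(n+1)/2 = 9·10/2 = 45
Σ LCP = 0 + 1 + 0 + 1 + 0 + 1 + 0 + 1 + 1 = 5
distinct = 45 − 5 = 40

40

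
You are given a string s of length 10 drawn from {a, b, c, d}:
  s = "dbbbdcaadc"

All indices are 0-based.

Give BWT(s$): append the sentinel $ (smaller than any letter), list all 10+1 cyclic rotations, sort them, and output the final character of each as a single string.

ccadbbdd$ab

rank  rotation     last
    0  $dbbbdcaadc  c
    1  aadc$dbbbdc  c
    2  adc$dbbbdca  a
    3  bbbdcaadc$d  d
    4  bbdcaadc$db  b
    5  bdcaadc$dbb  b
    6  c$dbbbdcaad  d
    7  caadc$dbbbd  d
    8  dbbbdcaadc$  $
    9  dc$dbbbdcaa  a
   10  dcaadc$dbbb  b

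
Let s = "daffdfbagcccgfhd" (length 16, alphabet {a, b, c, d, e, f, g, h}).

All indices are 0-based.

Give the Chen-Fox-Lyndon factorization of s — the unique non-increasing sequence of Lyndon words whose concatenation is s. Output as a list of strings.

emit factor 1: 'd' (i=0, period=1)
emit factor 2: 'affdfbagcccgfhd' (i=1, period=15)

["d", "affdfbagcccgfhd"]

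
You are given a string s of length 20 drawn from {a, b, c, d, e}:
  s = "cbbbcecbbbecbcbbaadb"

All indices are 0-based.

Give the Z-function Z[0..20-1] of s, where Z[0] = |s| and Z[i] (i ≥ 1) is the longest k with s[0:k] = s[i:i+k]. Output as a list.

Z[0]=20
i=1: outside box; Z[1]=0
i=2: outside box; Z[2]=0
i=3: outside box; Z[3]=0
i=4: outside box; Z[4]=1 scan→box=[4,5)
i=5: outside box; Z[5]=0
i=6: outside box; Z[6]=4 scan→box=[6,10)
i=7: min(r-i=3, Z[1]=0)=0; Z[7]=0
i=8: min(r-i=2, Z[2]=0)=0; Z[8]=0
i=9: min(r-i=1, Z[3]=0)=0; Z[9]=0
i=10: outside box; Z[10]=0
i=11: outside box; Z[11]=2 scan→box=[11,13)
i=12: min(r-i=1, Z[1]=0)=0; Z[12]=0
i=13: outside box; Z[13]=3 scan→box=[13,16)
i=14: min(r-i=2, Z[1]=0)=0; Z[14]=0
i=15: min(r-i=1, Z[2]=0)=0; Z[15]=0
i=16: outside box; Z[16]=0
i=17: outside box; Z[17]=0
i=18: outside box; Z[18]=0
i=19: outside box; Z[19]=0

[20, 0, 0, 0, 1, 0, 4, 0, 0, 0, 0, 2, 0, 3, 0, 0, 0, 0, 0, 0]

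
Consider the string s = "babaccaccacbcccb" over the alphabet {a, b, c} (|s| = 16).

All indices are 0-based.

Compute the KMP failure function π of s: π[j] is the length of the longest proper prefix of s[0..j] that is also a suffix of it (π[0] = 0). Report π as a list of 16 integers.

[0, 0, 1, 2, 0, 0, 0, 0, 0, 0, 0, 1, 0, 0, 0, 1]

π[0] = 0
j=1 s[j]='a': π[1]=0 (border '')
j=2 s[j]='b': π[2]=1 (border 'b')
j=3 s[j]='a': π[3]=2 (border 'ba')
j=4 s[j]='c': k: 2→0; π[4]=0 (border '')
j=5 s[j]='c': π[5]=0 (border '')
j=6 s[j]='a': π[6]=0 (border '')
j=7 s[j]='c': π[7]=0 (border '')
j=8 s[j]='c': π[8]=0 (border '')
j=9 s[j]='a': π[9]=0 (border '')
j=10 s[j]='c': π[10]=0 (border '')
j=11 s[j]='b': π[11]=1 (border 'b')
j=12 s[j]='c': k: 1→0; π[12]=0 (border '')
j=13 s[j]='c': π[13]=0 (border '')
j=14 s[j]='c': π[14]=0 (border '')
j=15 s[j]='b': π[15]=1 (border 'b')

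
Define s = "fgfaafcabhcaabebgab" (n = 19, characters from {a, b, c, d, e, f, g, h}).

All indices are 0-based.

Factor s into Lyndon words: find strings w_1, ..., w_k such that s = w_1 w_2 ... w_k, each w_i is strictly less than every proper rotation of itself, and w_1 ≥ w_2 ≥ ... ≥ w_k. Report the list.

emit factor 1: 'fg' (i=0, period=2)
emit factor 2: 'f' (i=2, period=1)
emit factor 3: 'aafcabhc' (i=3, period=8)
emit factor 4: 'aabebgab' (i=11, period=8)

["fg", "f", "aafcabhc", "aabebgab"]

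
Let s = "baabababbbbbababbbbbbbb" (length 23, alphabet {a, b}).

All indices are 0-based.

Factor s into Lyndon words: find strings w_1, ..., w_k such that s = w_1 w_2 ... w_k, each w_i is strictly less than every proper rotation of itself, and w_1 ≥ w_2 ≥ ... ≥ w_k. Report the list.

emit factor 1: 'b' (i=0, period=1)
emit factor 2: 'aabababbbbbababbbbbbbb' (i=1, period=22)

["b", "aabababbbbbababbbbbbbb"]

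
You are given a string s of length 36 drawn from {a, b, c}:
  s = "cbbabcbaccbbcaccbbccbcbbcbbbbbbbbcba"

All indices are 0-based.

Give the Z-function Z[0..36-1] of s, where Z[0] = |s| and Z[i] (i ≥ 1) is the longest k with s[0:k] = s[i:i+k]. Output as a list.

[36, 0, 0, 0, 0, 2, 0, 0, 1, 3, 0, 0, 1, 0, 1, 3, 0, 0, 1, 2, 0, 3, 0, 0, 3, 0, 0, 0, 0, 0, 0, 0, 0, 2, 0, 0]

Z[0]=36
i=1: i≥r, start 0; Z[1]=0
i=2: i≥r, start 0; Z[2]=0
i=3: i≥r, start 0; Z[3]=0
i=4: i≥r, start 0; Z[4]=0
i=5: i≥r, start 0; Z[5]=2 scan→box=[5,7)
i=6: min(r-i=1, Z[1]=0)=0; Z[6]=0
i=7: i≥r, start 0; Z[7]=0
i=8: i≥r, start 0; Z[8]=1 scan→box=[8,9)
i=9: i≥r, start 0; Z[9]=3 scan→box=[9,12)
i=10: min(r-i=2, Z[1]=0)=0; Z[10]=0
i=11: min(r-i=1, Z[2]=0)=0; Z[11]=0
i=12: i≥r, start 0; Z[12]=1 scan→box=[12,13)
i=13: i≥r, start 0; Z[13]=0
i=14: i≥r, start 0; Z[14]=1 scan→box=[14,15)
i=15: i≥r, start 0; Z[15]=3 scan→box=[15,18)
i=16: min(r-i=2, Z[1]=0)=0; Z[16]=0
i=17: min(r-i=1, Z[2]=0)=0; Z[17]=0
i=18: i≥r, start 0; Z[18]=1 scan→box=[18,19)
i=19: i≥r, start 0; Z[19]=2 scan→box=[19,21)
i=20: min(r-i=1, Z[1]=0)=0; Z[20]=0
i=21: i≥r, start 0; Z[21]=3 scan→box=[21,24)
i=22: min(r-i=2, Z[1]=0)=0; Z[22]=0
i=23: min(r-i=1, Z[2]=0)=0; Z[23]=0
i=24: i≥r, start 0; Z[24]=3 scan→box=[24,27)
i=25: min(r-i=2, Z[1]=0)=0; Z[25]=0
i=26: min(r-i=1, Z[2]=0)=0; Z[26]=0
i=27: i≥r, start 0; Z[27]=0
i=28: i≥r, start 0; Z[28]=0
i=29: i≥r, start 0; Z[29]=0
i=30: i≥r, start 0; Z[30]=0
i=31: i≥r, start 0; Z[31]=0
i=32: i≥r, start 0; Z[32]=0
i=33: i≥r, start 0; Z[33]=2 scan→box=[33,35)
i=34: min(r-i=1, Z[1]=0)=0; Z[34]=0
i=35: i≥r, start 0; Z[35]=0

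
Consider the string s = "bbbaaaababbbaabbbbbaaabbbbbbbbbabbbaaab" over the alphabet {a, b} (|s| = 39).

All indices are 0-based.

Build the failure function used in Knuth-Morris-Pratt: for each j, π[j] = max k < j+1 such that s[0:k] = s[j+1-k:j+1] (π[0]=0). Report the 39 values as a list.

π[0] = 0
j=1 s[j]='b': π[1]=1 (border 'b')
j=2 s[j]='b': π[2]=2 (border 'bb')
j=3 s[j]='a': k: 2→1→0; π[3]=0 (border '')
j=4 s[j]='a': π[4]=0 (border '')
j=5 s[j]='a': π[5]=0 (border '')
j=6 s[j]='a': π[6]=0 (border '')
j=7 s[j]='b': π[7]=1 (border 'b')
j=8 s[j]='a': k: 1→0; π[8]=0 (border '')
j=9 s[j]='b': π[9]=1 (border 'b')
j=10 s[j]='b': π[10]=2 (border 'bb')
j=11 s[j]='b': π[11]=3 (border 'bbb')
j=12 s[j]='a': π[12]=4 (border 'bbba')
j=13 s[j]='a': π[13]=5 (border 'bbbaa')
j=14 s[j]='b': k: 5→0; π[14]=1 (border 'b')
j=15 s[j]='b': π[15]=2 (border 'bb')
j=16 s[j]='b': π[16]=3 (border 'bbb')
j=17 s[j]='b': k: 3→2; π[17]=3 (border 'bbb')
j=18 s[j]='b': k: 3→2; π[18]=3 (border 'bbb')
j=19 s[j]='a': π[19]=4 (border 'bbba')
j=20 s[j]='a': π[20]=5 (border 'bbbaa')
j=21 s[j]='a': π[21]=6 (border 'bbbaaa')
j=22 s[j]='b': k: 6→0; π[22]=1 (border 'b')
j=23 s[j]='b': π[23]=2 (border 'bb')
j=24 s[j]='b': π[24]=3 (border 'bbb')
j=25 s[j]='b': k: 3→2; π[25]=3 (border 'bbb')
j=26 s[j]='b': k: 3→2; π[26]=3 (border 'bbb')
j=27 s[j]='b': k: 3→2; π[27]=3 (border 'bbb')
j=28 s[j]='b': k: 3→2; π[28]=3 (border 'bbb')
j=29 s[j]='b': k: 3→2; π[29]=3 (border 'bbb')
j=30 s[j]='b': k: 3→2; π[30]=3 (border 'bbb')
j=31 s[j]='a': π[31]=4 (border 'bbba')
j=32 s[j]='b': k: 4→0; π[32]=1 (border 'b')
j=33 s[j]='b': π[33]=2 (border 'bb')
j=34 s[j]='b': π[34]=3 (border 'bbb')
j=35 s[j]='a': π[35]=4 (border 'bbba')
j=36 s[j]='a': π[36]=5 (border 'bbbaa')
j=37 s[j]='a': π[37]=6 (border 'bbbaaa')
j=38 s[j]='b': k: 6→0; π[38]=1 (border 'b')

[0, 1, 2, 0, 0, 0, 0, 1, 0, 1, 2, 3, 4, 5, 1, 2, 3, 3, 3, 4, 5, 6, 1, 2, 3, 3, 3, 3, 3, 3, 3, 4, 1, 2, 3, 4, 5, 6, 1]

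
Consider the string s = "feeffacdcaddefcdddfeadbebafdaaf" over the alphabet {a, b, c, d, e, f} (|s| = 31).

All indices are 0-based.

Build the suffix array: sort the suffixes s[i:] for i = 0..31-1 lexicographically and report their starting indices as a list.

[28, 5, 20, 9, 29, 25, 24, 22, 8, 6, 14, 27, 21, 7, 15, 10, 16, 11, 17, 19, 23, 1, 12, 2, 30, 4, 13, 26, 18, 0, 3]

rank→(start, suffix):
  0 → (28, 'aaf')
  1 → (5, 'acdcaddefcdddfeadbebafdaaf')
  2 → (20, 'adbebafdaaf')
  3 → (9, 'addefcdddfeadbebafdaaf')
  4 → (29, 'af')
  5 → (25, 'afdaaf')
  6 → (24, 'bafdaaf')
  7 → (22, 'bebafdaaf')
  8 → (8, 'caddefcdddfeadbebafdaaf')
  9 → (6, 'cdcaddefcdddfeadbebafdaaf')
  10 → (14, 'cdddfeadbebafdaaf')
  11 → (27, 'daaf')
  12 → (21, 'dbebafdaaf')
  13 → (7, 'dcaddefcdddfeadbebafdaaf')
  14 → (15, 'dddfeadbebafdaaf')
  15 → (10, 'ddefcdddfeadbebafdaaf')
  16 → (16, 'ddfeadbebafdaaf')
  17 → (11, 'defcdddfeadbebafdaaf')
  18 → (17, 'dfeadbebafdaaf')
  19 → (19, 'eadbebafdaaf')
  20 → (23, 'ebafdaaf')
  21 → (1, 'eeffacdcaddefcdddfeadbebafdaaf')
  22 → (12, 'efcdddfeadbebafdaaf')
  23 → (2, 'effacdcaddefcdddfeadbebafdaaf')
  24 → (30, 'f')
  25 → (4, 'facdcaddefcdddfeadbebafdaaf')
  26 → (13, 'fcdddfeadbebafdaaf')
  27 → (26, 'fdaaf')
  28 → (18, 'feadbebafdaaf')
  29 → (0, 'feeffacdcaddefcdddfeadbebafdaaf')
  30 → (3, 'ffacdcaddefcdddfeadbebafdaaf')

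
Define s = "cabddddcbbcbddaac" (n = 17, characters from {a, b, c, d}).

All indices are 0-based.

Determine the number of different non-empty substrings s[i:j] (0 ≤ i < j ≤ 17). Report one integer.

133

sorted suffixes:
  #0 SA[0]=14  'aac'
  #1 SA[1]=1  'abddddcbbcbddaac'
  #2 SA[2]=15  'ac'
  #3 SA[3]=8  'bbcbddaac'
  #4 SA[4]=9  'bcbddaac'
  #5 SA[5]=11  'bddaac'
  #6 SA[6]=2  'bddddcbbcbddaac'
  #7 SA[7]=16  'c'
  #8 SA[8]=0  'cabddddcbbcbddaac'
  #9 SA[9]=7  'cbbcbddaac'
  #10 SA[10]=10  'cbddaac'
  #11 SA[11]=13  'daac'
  #12 SA[12]=6  'dcbbcbddaac'
  #13 SA[13]=12  'ddaac'
  #14 SA[14]=5  'ddcbbcbddaac'
  #15 SA[15]=4  'dddcbbcbddaac'
  #16 SA[16]=3  'ddddcbbcbddaac'

SA = [14, 1, 15, 8, 9, 11, 2, 16, 0, 7, 10, 13, 6, 12, 5, 4, 3]
i: (SA[i-1],SA[i]) lcp shared
  1: (14,1) 1 'a'
  2: (1,15) 1 'a'
  3: (15,8) 0 ''
  4: (8,9) 1 'b'
  5: (9,11) 1 'b'
  6: (11,2) 3 'bdd'
  7: (2,16) 0 ''
  8: (16,0) 1 'c'
  9: (0,7) 1 'c'
  10: (7,10) 2 'cb'
  11: (10,13) 0 ''
  12: (13,6) 1 'd'
  13: (6,12) 1 'd'
  14: (12,5) 2 'dd'
  15: (5,4) 2 'dd'
  16: (4,3) 3 'ddd'

n(n+1)/2 = 17·18/2 = 153
Σ LCP = 0 + 1 + 1 + 0 + 1 + 1 + 3 + 0 + 1 + 1 + 2 + 0 + 1 + 1 + 2 + 2 + 3 = 20
distinct = 153 − 20 = 133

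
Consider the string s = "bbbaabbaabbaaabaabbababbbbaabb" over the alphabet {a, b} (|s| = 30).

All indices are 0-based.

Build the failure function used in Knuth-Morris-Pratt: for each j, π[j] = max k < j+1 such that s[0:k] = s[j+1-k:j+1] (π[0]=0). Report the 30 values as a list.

π[0] = 0
j=1 s[j]='b': π[1]=1 (border 'b')
j=2 s[j]='b': π[2]=2 (border 'bb')
j=3 s[j]='a': k: 2→1→0; π[3]=0 (border '')
j=4 s[j]='a': π[4]=0 (border '')
j=5 s[j]='b': π[5]=1 (border 'b')
j=6 s[j]='b': π[6]=2 (border 'bb')
j=7 s[j]='a': k: 2→1→0; π[7]=0 (border '')
j=8 s[j]='a': π[8]=0 (border '')
j=9 s[j]='b': π[9]=1 (border 'b')
j=10 s[j]='b': π[10]=2 (border 'bb')
j=11 s[j]='a': k: 2→1→0; π[11]=0 (border '')
j=12 s[j]='a': π[12]=0 (border '')
j=13 s[j]='a': π[13]=0 (border '')
j=14 s[j]='b': π[14]=1 (border 'b')
j=15 s[j]='a': k: 1→0; π[15]=0 (border '')
j=16 s[j]='a': π[16]=0 (border '')
j=17 s[j]='b': π[17]=1 (border 'b')
j=18 s[j]='b': π[18]=2 (border 'bb')
j=19 s[j]='a': k: 2→1→0; π[19]=0 (border '')
j=20 s[j]='b': π[20]=1 (border 'b')
j=21 s[j]='a': k: 1→0; π[21]=0 (border '')
j=22 s[j]='b': π[22]=1 (border 'b')
j=23 s[j]='b': π[23]=2 (border 'bb')
j=24 s[j]='b': π[24]=3 (border 'bbb')
j=25 s[j]='b': k: 3→2; π[25]=3 (border 'bbb')
j=26 s[j]='a': π[26]=4 (border 'bbba')
j=27 s[j]='a': π[27]=5 (border 'bbbaa')
j=28 s[j]='b': π[28]=6 (border 'bbbaab')
j=29 s[j]='b': π[29]=7 (border 'bbbaabb')

[0, 1, 2, 0, 0, 1, 2, 0, 0, 1, 2, 0, 0, 0, 1, 0, 0, 1, 2, 0, 1, 0, 1, 2, 3, 3, 4, 5, 6, 7]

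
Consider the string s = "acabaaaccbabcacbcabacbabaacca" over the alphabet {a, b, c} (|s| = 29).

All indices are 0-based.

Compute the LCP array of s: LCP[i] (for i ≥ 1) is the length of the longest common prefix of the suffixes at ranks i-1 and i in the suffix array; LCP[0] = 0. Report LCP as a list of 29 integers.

[0, 1, 2, 4, 1, 4, 3, 2, 1, 2, 3, 2, 3, 0, 3, 2, 3, 2, 1, 3, 0, 2, 4, 2, 1, 4, 2, 1, 2]

sorted suffixes:
  #0 SA[0]=28  'a'
  #1 SA[1]=4  'aaaccbabcacbcabacbabaacca'
  #2 SA[2]=24  'aacca'
  #3 SA[3]=5  'aaccbabcacbcabacbabaacca'
  #4 SA[4]=2  'abaaaccbabcacbcabacbabaacca'
  #5 SA[5]=22  'abaacca'
  #6 SA[6]=17  'abacbabaacca'
  #7 SA[7]=10  'abcacbcabacbabaacca'
  #8 SA[8]=0  'acabaaaccbabcacbcabacbabaacca'
  #9 SA[9]=19  'acbabaacca'
  #10 SA[10]=13  'acbcabacbabaacca'
  #11 SA[11]=25  'acca'
  #12 SA[12]=6  'accbabcacbcabacbabaacca'
  #13 SA[13]=3  'baaaccbabcacbcabacbabaacca'
  #14 SA[14]=23  'baacca'
  #15 SA[15]=21  'babaacca'
  #16 SA[16]=9  'babcacbcabacbabaacca'
  #17 SA[17]=18  'bacbabaacca'
  #18 SA[18]=15  'bcabacbabaacca'
  #19 SA[19]=11  'bcacbcabacbabaacca'
  #20 SA[20]=27  'ca'
  #21 SA[21]=1  'cabaaaccbabcacbcabacbabaacca'
  #22 SA[22]=16  'cabacbabaacca'
  #23 SA[23]=12  'cacbcabacbabaacca'
  #24 SA[24]=20  'cbabaacca'
  #25 SA[25]=8  'cbabcacbcabacbabaacca'
  #26 SA[26]=14  'cbcabacbabaacca'
  #27 SA[27]=26  'cca'
  #28 SA[28]=7  'ccbabcacbcabacbabaacca'

SA = [28, 4, 24, 5, 2, 22, 17, 10, 0, 19, 13, 25, 6, 3, 23, 21, 9, 18, 15, 11, 27, 1, 16, 12, 20, 8, 14, 26, 7]
i: (SA[i-1],SA[i]) lcp shared
  1: (28,4) 1 'a'
  2: (4,24) 2 'aa'
  3: (24,5) 4 'aacc'
  4: (5,2) 1 'a'
  5: (2,22) 4 'abaa'
  6: (22,17) 3 'aba'
  7: (17,10) 2 'ab'
  8: (10,0) 1 'a'
  9: (0,19) 2 'ac'
  10: (19,13) 3 'acb'
  11: (13,25) 2 'ac'
  12: (25,6) 3 'acc'
  13: (6,3) 0 ''
  14: (3,23) 3 'baa'
  15: (23,21) 2 'ba'
  16: (21,9) 3 'bab'
  17: (9,18) 2 'ba'
  18: (18,15) 1 'b'
  19: (15,11) 3 'bca'
  20: (11,27) 0 ''
  21: (27,1) 2 'ca'
  22: (1,16) 4 'caba'
  23: (16,12) 2 'ca'
  24: (12,20) 1 'c'
  25: (20,8) 4 'cbab'
  26: (8,14) 2 'cb'
  27: (14,26) 1 'c'
  28: (26,7) 2 'cc'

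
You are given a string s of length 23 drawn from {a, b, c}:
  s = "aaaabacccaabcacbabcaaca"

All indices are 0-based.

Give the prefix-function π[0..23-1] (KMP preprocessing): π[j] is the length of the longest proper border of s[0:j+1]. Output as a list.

[0, 1, 2, 3, 0, 1, 0, 0, 0, 1, 2, 0, 0, 1, 0, 0, 1, 0, 0, 1, 2, 0, 1]

π[0] = 0
j=1 s[j]='a': π[1]=1 (border 'a')
j=2 s[j]='a': π[2]=2 (border 'aa')
j=3 s[j]='a': π[3]=3 (border 'aaa')
j=4 s[j]='b': k: 3→2→1→0; π[4]=0 (border '')
j=5 s[j]='a': π[5]=1 (border 'a')
j=6 s[j]='c': k: 1→0; π[6]=0 (border '')
j=7 s[j]='c': π[7]=0 (border '')
j=8 s[j]='c': π[8]=0 (border '')
j=9 s[j]='a': π[9]=1 (border 'a')
j=10 s[j]='a': π[10]=2 (border 'aa')
j=11 s[j]='b': k: 2→1→0; π[11]=0 (border '')
j=12 s[j]='c': π[12]=0 (border '')
j=13 s[j]='a': π[13]=1 (border 'a')
j=14 s[j]='c': k: 1→0; π[14]=0 (border '')
j=15 s[j]='b': π[15]=0 (border '')
j=16 s[j]='a': π[16]=1 (border 'a')
j=17 s[j]='b': k: 1→0; π[17]=0 (border '')
j=18 s[j]='c': π[18]=0 (border '')
j=19 s[j]='a': π[19]=1 (border 'a')
j=20 s[j]='a': π[20]=2 (border 'aa')
j=21 s[j]='c': k: 2→1→0; π[21]=0 (border '')
j=22 s[j]='a': π[22]=1 (border 'a')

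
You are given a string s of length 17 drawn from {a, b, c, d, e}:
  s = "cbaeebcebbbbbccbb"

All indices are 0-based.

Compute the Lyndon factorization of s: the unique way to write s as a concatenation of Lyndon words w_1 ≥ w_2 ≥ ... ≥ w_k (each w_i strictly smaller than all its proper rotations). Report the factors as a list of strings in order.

["c", "b", "aeebcebbbbbccbb"]

emit factor 1: 'c' (i=0, period=1)
emit factor 2: 'b' (i=1, period=1)
emit factor 3: 'aeebcebbbbbccbb' (i=2, period=15)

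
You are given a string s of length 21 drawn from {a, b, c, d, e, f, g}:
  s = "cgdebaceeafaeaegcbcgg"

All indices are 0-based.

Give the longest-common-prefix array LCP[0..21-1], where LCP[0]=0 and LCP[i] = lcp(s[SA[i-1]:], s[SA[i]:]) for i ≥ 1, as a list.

[0, 1, 2, 1, 0, 1, 0, 1, 1, 2, 0, 0, 2, 1, 1, 1, 0, 0, 1, 1, 1]

sorted suffixes:
  #0 SA[0]=5  'aceeafaeaegcbcgg'
  #1 SA[1]=11  'aeaegcbcgg'
  #2 SA[2]=13  'aegcbcgg'
  #3 SA[3]=9  'afaeaegcbcgg'
  #4 SA[4]=4  'baceeafaeaegcbcgg'
  #5 SA[5]=17  'bcgg'
  #6 SA[6]=16  'cbcgg'
  #7 SA[7]=6  'ceeafaeaegcbcgg'
  #8 SA[8]=0  'cgdebaceeafaeaegcbcgg'
  #9 SA[9]=18  'cgg'
  #10 SA[10]=2  'debaceeafaeaegcbcgg'
  #11 SA[11]=12  'eaegcbcgg'
  #12 SA[12]=8  'eafaeaegcbcgg'
  #13 SA[13]=3  'ebaceeafaeaegcbcgg'
  #14 SA[14]=7  'eeafaeaegcbcgg'
  #15 SA[15]=14  'egcbcgg'
  #16 SA[16]=10  'faeaegcbcgg'
  #17 SA[17]=20  'g'
  #18 SA[18]=15  'gcbcgg'
  #19 SA[19]=1  'gdebaceeafaeaegcbcgg'
  #20 SA[20]=19  'gg'

SA = [5, 11, 13, 9, 4, 17, 16, 6, 0, 18, 2, 12, 8, 3, 7, 14, 10, 20, 15, 1, 19]
i: (SA[i-1],SA[i]) lcp shared
  1: (5,11) 1 'a'
  2: (11,13) 2 'ae'
  3: (13,9) 1 'a'
  4: (9,4) 0 ''
  5: (4,17) 1 'b'
  6: (17,16) 0 ''
  7: (16,6) 1 'c'
  8: (6,0) 1 'c'
  9: (0,18) 2 'cg'
  10: (18,2) 0 ''
  11: (2,12) 0 ''
  12: (12,8) 2 'ea'
  13: (8,3) 1 'e'
  14: (3,7) 1 'e'
  15: (7,14) 1 'e'
  16: (14,10) 0 ''
  17: (10,20) 0 ''
  18: (20,15) 1 'g'
  19: (15,1) 1 'g'
  20: (1,19) 1 'g'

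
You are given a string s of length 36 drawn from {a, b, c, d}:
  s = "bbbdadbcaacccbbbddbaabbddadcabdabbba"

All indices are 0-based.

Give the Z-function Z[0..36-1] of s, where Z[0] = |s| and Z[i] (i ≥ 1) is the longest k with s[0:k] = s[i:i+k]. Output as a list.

[36, 2, 1, 0, 0, 0, 1, 0, 0, 0, 0, 0, 0, 4, 2, 1, 0, 0, 1, 0, 0, 2, 1, 0, 0, 0, 0, 0, 0, 1, 0, 0, 3, 2, 1, 0]

Z[0]=36
i=1: fresh scan; Z[1]=2 grow→box=[1,3)
i=2: min(r-i=1, Z[1]=2)=1; Z[2]=1
i=3: fresh scan; Z[3]=0
i=4: fresh scan; Z[4]=0
i=5: fresh scan; Z[5]=0
i=6: fresh scan; Z[6]=1 grow→box=[6,7)
i=7: fresh scan; Z[7]=0
i=8: fresh scan; Z[8]=0
i=9: fresh scan; Z[9]=0
i=10: fresh scan; Z[10]=0
i=11: fresh scan; Z[11]=0
i=12: fresh scan; Z[12]=0
i=13: fresh scan; Z[13]=4 grow→box=[13,17)
i=14: min(r-i=3, Z[1]=2)=2; Z[14]=2
i=15: min(r-i=2, Z[2]=1)=1; Z[15]=1
i=16: min(r-i=1, Z[3]=0)=0; Z[16]=0
i=17: fresh scan; Z[17]=0
i=18: fresh scan; Z[18]=1 grow→box=[18,19)
i=19: fresh scan; Z[19]=0
i=20: fresh scan; Z[20]=0
i=21: fresh scan; Z[21]=2 grow→box=[21,23)
i=22: min(r-i=1, Z[1]=2)=1; Z[22]=1
i=23: fresh scan; Z[23]=0
i=24: fresh scan; Z[24]=0
i=25: fresh scan; Z[25]=0
i=26: fresh scan; Z[26]=0
i=27: fresh scan; Z[27]=0
i=28: fresh scan; Z[28]=0
i=29: fresh scan; Z[29]=1 grow→box=[29,30)
i=30: fresh scan; Z[30]=0
i=31: fresh scan; Z[31]=0
i=32: fresh scan; Z[32]=3 grow→box=[32,35)
i=33: min(r-i=2, Z[1]=2)=2; Z[33]=2
i=34: min(r-i=1, Z[2]=1)=1; Z[34]=1
i=35: fresh scan; Z[35]=0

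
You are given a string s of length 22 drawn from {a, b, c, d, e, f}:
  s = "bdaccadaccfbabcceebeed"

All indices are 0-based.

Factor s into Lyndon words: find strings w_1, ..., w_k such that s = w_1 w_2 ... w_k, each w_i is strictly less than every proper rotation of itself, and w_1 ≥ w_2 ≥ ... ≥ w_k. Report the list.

["bd", "accadaccfb", "abcceebeed"]

emit factor 1: 'bd' (i=0, period=2)
emit factor 2: 'accadaccfb' (i=2, period=10)
emit factor 3: 'abcceebeed' (i=12, period=10)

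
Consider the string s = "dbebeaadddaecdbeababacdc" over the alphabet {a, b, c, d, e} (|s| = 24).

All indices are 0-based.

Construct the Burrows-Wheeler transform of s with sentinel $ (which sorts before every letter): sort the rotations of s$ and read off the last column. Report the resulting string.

rank  rotation                   last
    0  $dbebeaadddaecdbeababacdc  c
    1  aadddaecdbeababacdc$dbebe  e
    2  ababacdc$dbebeaadddaecdbe  e
    3  abacdc$dbebeaadddaecdbeab  b
    4  acdc$dbebeaadddaecdbeabab  b
    5  adddaecdbeababacdc$dbebea  a
    6  aecdbeababacdc$dbebeaaddd  d
    7  babacdc$dbebeaadddaecdbea  a
    8  bacdc$dbebeaadddaecdbeaba  a
    9  beaadddaecdbeababacdc$dbe  e
   10  beababacdc$dbebeaadddaecd  d
   11  bebeaadddaecdbeababacdc$d  d
   12  c$dbebeaadddaecdbeababacd  d
   13  cdbeababacdc$dbebeaadddae  e
   14  cdc$dbebeaadddaecdbeababa  a
   15  daecdbeababacdc$dbebeaadd  d
   16  dbeababacdc$dbebeaadddaec  c
   17  dbebeaadddaecdbeababacdc$  $
   18  dc$dbebeaadddaecdbeababac  c
   19  ddaecdbeababacdc$dbebeaad  d
   20  dddaecdbeababacdc$dbebeaa  a
   21  eaadddaecdbeababacdc$dbeb  b
   22  eababacdc$dbebeaadddaecdb  b
   23  ebeaadddaecdbeababacdc$db  b
   24  ecdbeababacdc$dbebeaaddda  a

ceebbadaaedddeadc$cdabbba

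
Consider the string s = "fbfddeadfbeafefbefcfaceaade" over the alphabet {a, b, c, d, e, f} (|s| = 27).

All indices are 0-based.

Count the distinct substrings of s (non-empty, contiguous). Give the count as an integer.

348

rank→(start, suffix):
  0 → (23, 'aade')
  1 → (20, 'aceaade')
  2 → (24, 'ade')
  3 → (6, 'adfbeafefbefcfaceaade')
  4 → (11, 'afefbefcfaceaade')
  5 → (9, 'beafefbefcfaceaade')
  6 → (15, 'befcfaceaade')
  7 → (1, 'bfddeadfbeafefbefcfaceaade')
  8 → (21, 'ceaade')
  9 → (18, 'cfaceaade')
  10 → (3, 'ddeadfbeafefbefcfaceaade')
  11 → (25, 'de')
  12 → (4, 'deadfbeafefbefcfaceaade')
  13 → (7, 'dfbeafefbefcfaceaade')
  14 → (26, 'e')
  15 → (22, 'eaade')
  16 → (5, 'eadfbeafefbefcfaceaade')
  17 → (10, 'eafefbefcfaceaade')
  18 → (13, 'efbefcfaceaade')
  19 → (16, 'efcfaceaade')
  20 → (19, 'faceaade')
  21 → (8, 'fbeafefbefcfaceaade')
  22 → (14, 'fbefcfaceaade')
  23 → (0, 'fbfddeadfbeafefbefcfaceaade')
  24 → (17, 'fcfaceaade')
  25 → (2, 'fddeadfbeafefbefcfaceaade')
  26 → (12, 'fefbefcfaceaade')

SA = [23, 20, 24, 6, 11, 9, 15, 1, 21, 18, 3, 25, 4, 7, 26, 22, 5, 10, 13, 16, 19, 8, 14, 0, 17, 2, 12]
i: (SA[i-1],SA[i]) lcp shared
  1: (23,20) 1 'a'
  2: (20,24) 1 'a'
  3: (24,6) 2 'ad'
  4: (6,11) 1 'a'
  5: (11,9) 0 ''
  6: (9,15) 2 'be'
  7: (15,1) 1 'b'
  8: (1,21) 0 ''
  9: (21,18) 1 'c'
  10: (18,3) 0 ''
  11: (3,25) 1 'd'
  12: (25,4) 2 'de'
  13: (4,7) 1 'd'
  14: (7,26) 0 ''
  15: (26,22) 1 'e'
  16: (22,5) 2 'ea'
  17: (5,10) 2 'ea'
  18: (10,13) 1 'e'
  19: (13,16) 2 'ef'
  20: (16,19) 0 ''
  21: (19,8) 1 'f'
  22: (8,14) 3 'fbe'
  23: (14,0) 2 'fb'
  24: (0,17) 1 'f'
  25: (17,2) 1 'f'
  26: (2,12) 1 'f'

n(n+1)/2 = 27·28/2 = 378
Σ LCP = 0 + 1 + 1 + 2 + 1 + 0 + 2 + 1 + 0 + 1 + 0 + 1 + 2 + 1 + 0 + 1 + 2 + 2 + 1 + 2 + 0 + 1 + 3 + 2 + 1 + 1 + 1 = 30
distinct = 378 − 30 = 348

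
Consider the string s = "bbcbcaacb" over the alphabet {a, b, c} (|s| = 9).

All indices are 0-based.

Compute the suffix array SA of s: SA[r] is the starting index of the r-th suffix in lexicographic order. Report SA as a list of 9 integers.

[5, 6, 8, 0, 3, 1, 4, 7, 2]

rank→(start, suffix):
  0 → (5, 'aacb')
  1 → (6, 'acb')
  2 → (8, 'b')
  3 → (0, 'bbcbcaacb')
  4 → (3, 'bcaacb')
  5 → (1, 'bcbcaacb')
  6 → (4, 'caacb')
  7 → (7, 'cb')
  8 → (2, 'cbcaacb')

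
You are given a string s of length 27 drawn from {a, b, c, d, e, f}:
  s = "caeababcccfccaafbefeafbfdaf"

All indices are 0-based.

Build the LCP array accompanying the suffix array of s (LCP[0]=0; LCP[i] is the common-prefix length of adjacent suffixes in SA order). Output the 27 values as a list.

rank→(start, suffix):
  0 → (13, 'aafbefeafbfdaf')
  1 → (3, 'ababcccfccaafbefeafbfdaf')
  2 → (5, 'abcccfccaafbefeafbfdaf')
  3 → (1, 'aeababcccfccaafbefeafbfdaf')
  4 → (25, 'af')
  5 → (14, 'afbefeafbfdaf')
  6 → (20, 'afbfdaf')
  7 → (4, 'babcccfccaafbefeafbfdaf')
  8 → (6, 'bcccfccaafbefeafbfdaf')
  9 → (16, 'befeafbfdaf')
  10 → (22, 'bfdaf')
  11 → (12, 'caafbefeafbfdaf')
  12 → (0, 'caeababcccfccaafbefeafbfdaf')
  13 → (11, 'ccaafbefeafbfdaf')
  14 → (7, 'cccfccaafbefeafbfdaf')
  15 → (8, 'ccfccaafbefeafbfdaf')
  16 → (9, 'cfccaafbefeafbfdaf')
  17 → (24, 'daf')
  18 → (2, 'eababcccfccaafbefeafbfdaf')
  19 → (19, 'eafbfdaf')
  20 → (17, 'efeafbfdaf')
  21 → (26, 'f')
  22 → (15, 'fbefeafbfdaf')
  23 → (21, 'fbfdaf')
  24 → (10, 'fccaafbefeafbfdaf')
  25 → (23, 'fdaf')
  26 → (18, 'feafbfdaf')

SA = [13, 3, 5, 1, 25, 14, 20, 4, 6, 16, 22, 12, 0, 11, 7, 8, 9, 24, 2, 19, 17, 26, 15, 21, 10, 23, 18]
rank  pair      lcp
   1  s[13:],s[3:]  1  'a'
   2  s[3:],s[5:]  2  'ab'
   3  s[5:],s[1:]  1  'a'
   4  s[1:],s[25:]  1  'a'
   5  s[25:],s[14:]  2  'af'
   6  s[14:],s[20:]  3  'afb'
   7  s[20:],s[4:]  0  ''
   8  s[4:],s[6:]  1  'b'
   9  s[6:],s[16:]  1  'b'
  10  s[16:],s[22:]  1  'b'
  11  s[22:],s[12:]  0  ''
  12  s[12:],s[0:]  2  'ca'
  13  s[0:],s[11:]  1  'c'
  14  s[11:],s[7:]  2  'cc'
  15  s[7:],s[8:]  2  'cc'
  16  s[8:],s[9:]  1  'c'
  17  s[9:],s[24:]  0  ''
  18  s[24:],s[2:]  0  ''
  19  s[2:],s[19:]  2  'ea'
  20  s[19:],s[17:]  1  'e'
  21  s[17:],s[26:]  0  ''
  22  s[26:],s[15:]  1  'f'
  23  s[15:],s[21:]  2  'fb'
  24  s[21:],s[10:]  1  'f'
  25  s[10:],s[23:]  1  'f'
  26  s[23:],s[18:]  1  'f'

[0, 1, 2, 1, 1, 2, 3, 0, 1, 1, 1, 0, 2, 1, 2, 2, 1, 0, 0, 2, 1, 0, 1, 2, 1, 1, 1]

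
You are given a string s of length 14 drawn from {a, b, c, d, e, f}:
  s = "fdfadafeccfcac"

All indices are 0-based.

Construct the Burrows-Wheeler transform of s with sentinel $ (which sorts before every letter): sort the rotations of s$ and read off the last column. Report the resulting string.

ccfdafecaffdc$a

rank  rotation         last
    0  $fdfadafeccfcac  c
    1  ac$fdfadafeccfc  c
    2  adafeccfcac$fdf  f
    3  afeccfcac$fdfad  d
    4  c$fdfadafeccfca  a
    5  cac$fdfadafeccf  f
    6  ccfcac$fdfadafe  e
    7  cfcac$fdfadafec  c
    8  dafeccfcac$fdfa  a
    9  dfadafeccfcac$f  f
   10  eccfcac$fdfadaf  f
   11  fadafeccfcac$fd  d
   12  fcac$fdfadafecc  c
   13  fdfadafeccfcac$  $
   14  feccfcac$fdfada  a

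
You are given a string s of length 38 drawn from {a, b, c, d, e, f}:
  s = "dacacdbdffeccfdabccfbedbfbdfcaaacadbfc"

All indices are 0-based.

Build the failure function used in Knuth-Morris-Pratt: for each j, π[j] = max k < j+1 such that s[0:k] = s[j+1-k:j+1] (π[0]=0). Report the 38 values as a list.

[0, 0, 0, 0, 0, 1, 0, 1, 0, 0, 0, 0, 0, 0, 1, 2, 0, 0, 0, 0, 0, 0, 1, 0, 0, 0, 1, 0, 0, 0, 0, 0, 0, 0, 1, 0, 0, 0]

π[0] = 0
j=1 s[j]='a': π[1]=0 (border '')
j=2 s[j]='c': π[2]=0 (border '')
j=3 s[j]='a': π[3]=0 (border '')
j=4 s[j]='c': π[4]=0 (border '')
j=5 s[j]='d': π[5]=1 (border 'd')
j=6 s[j]='b': k: 1→0; π[6]=0 (border '')
j=7 s[j]='d': π[7]=1 (border 'd')
j=8 s[j]='f': k: 1→0; π[8]=0 (border '')
j=9 s[j]='f': π[9]=0 (border '')
j=10 s[j]='e': π[10]=0 (border '')
j=11 s[j]='c': π[11]=0 (border '')
j=12 s[j]='c': π[12]=0 (border '')
j=13 s[j]='f': π[13]=0 (border '')
j=14 s[j]='d': π[14]=1 (border 'd')
j=15 s[j]='a': π[15]=2 (border 'da')
j=16 s[j]='b': k: 2→0; π[16]=0 (border '')
j=17 s[j]='c': π[17]=0 (border '')
j=18 s[j]='c': π[18]=0 (border '')
j=19 s[j]='f': π[19]=0 (border '')
j=20 s[j]='b': π[20]=0 (border '')
j=21 s[j]='e': π[21]=0 (border '')
j=22 s[j]='d': π[22]=1 (border 'd')
j=23 s[j]='b': k: 1→0; π[23]=0 (border '')
j=24 s[j]='f': π[24]=0 (border '')
j=25 s[j]='b': π[25]=0 (border '')
j=26 s[j]='d': π[26]=1 (border 'd')
j=27 s[j]='f': k: 1→0; π[27]=0 (border '')
j=28 s[j]='c': π[28]=0 (border '')
j=29 s[j]='a': π[29]=0 (border '')
j=30 s[j]='a': π[30]=0 (border '')
j=31 s[j]='a': π[31]=0 (border '')
j=32 s[j]='c': π[32]=0 (border '')
j=33 s[j]='a': π[33]=0 (border '')
j=34 s[j]='d': π[34]=1 (border 'd')
j=35 s[j]='b': k: 1→0; π[35]=0 (border '')
j=36 s[j]='f': π[36]=0 (border '')
j=37 s[j]='c': π[37]=0 (border '')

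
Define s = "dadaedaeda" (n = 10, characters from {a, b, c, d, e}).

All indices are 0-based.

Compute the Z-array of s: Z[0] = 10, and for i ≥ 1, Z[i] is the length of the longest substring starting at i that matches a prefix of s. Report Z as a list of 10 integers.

Z[0]=10
i=1: outside box; Z[1]=0
i=2: outside box; Z[2]=2 grow→box=[2,4)
i=3: min(r-i=1, Z[1]=0)=0; Z[3]=0
i=4: outside box; Z[4]=0
i=5: outside box; Z[5]=2 grow→box=[5,7)
i=6: min(r-i=1, Z[1]=0)=0; Z[6]=0
i=7: outside box; Z[7]=0
i=8: outside box; Z[8]=2 grow→box=[8,10)
i=9: min(r-i=1, Z[1]=0)=0; Z[9]=0

[10, 0, 2, 0, 0, 2, 0, 0, 2, 0]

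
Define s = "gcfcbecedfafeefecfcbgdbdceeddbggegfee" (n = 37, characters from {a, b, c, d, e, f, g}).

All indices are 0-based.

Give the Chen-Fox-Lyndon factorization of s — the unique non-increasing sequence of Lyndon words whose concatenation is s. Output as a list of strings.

["g", "cf", "c", "becedf", "afeefecfcbgdbdceeddbggegfee"]

emit factor 1: 'g' (i=0, period=1)
emit factor 2: 'cf' (i=1, period=2)
emit factor 3: 'c' (i=3, period=1)
emit factor 4: 'becedf' (i=4, period=6)
emit factor 5: 'afeefecfcbgdbdceeddbggegfee' (i=10, period=27)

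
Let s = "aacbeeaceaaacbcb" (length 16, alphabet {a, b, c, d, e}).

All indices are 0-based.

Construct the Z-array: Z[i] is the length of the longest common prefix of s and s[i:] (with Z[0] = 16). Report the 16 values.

Z[0]=16
i=1: outside box; Z[1]=1 scan→box=[1,2)
i=2: outside box; Z[2]=0
i=3: outside box; Z[3]=0
i=4: outside box; Z[4]=0
i=5: outside box; Z[5]=0
i=6: outside box; Z[6]=1 scan→box=[6,7)
i=7: outside box; Z[7]=0
i=8: outside box; Z[8]=0
i=9: outside box; Z[9]=2 scan→box=[9,11)
i=10: min(r-i=1, Z[1]=1)=1; Z[10]=4 scan→box=[10,14)
i=11: min(r-i=3, Z[1]=1)=1; Z[11]=1
i=12: min(r-i=2, Z[2]=0)=0; Z[12]=0
i=13: min(r-i=1, Z[3]=0)=0; Z[13]=0
i=14: outside box; Z[14]=0
i=15: outside box; Z[15]=0

[16, 1, 0, 0, 0, 0, 1, 0, 0, 2, 4, 1, 0, 0, 0, 0]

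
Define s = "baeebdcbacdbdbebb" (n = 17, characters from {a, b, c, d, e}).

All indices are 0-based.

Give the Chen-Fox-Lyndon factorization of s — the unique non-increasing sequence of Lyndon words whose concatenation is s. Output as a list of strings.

["b", "aeebdcb", "acdbdbebb"]

emit factor 1: 'b' (i=0, period=1)
emit factor 2: 'aeebdcb' (i=1, period=7)
emit factor 3: 'acdbdbebb' (i=8, period=9)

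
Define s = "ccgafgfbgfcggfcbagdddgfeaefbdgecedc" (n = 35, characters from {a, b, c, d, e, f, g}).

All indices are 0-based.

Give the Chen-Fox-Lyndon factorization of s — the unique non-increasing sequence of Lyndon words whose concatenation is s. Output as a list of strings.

["ccg", "afgfbgfcggfcbagdddgfe", "aefbdgecedc"]

emit factor 1: 'ccg' (i=0, period=3)
emit factor 2: 'afgfbgfcggfcbagdddgfe' (i=3, period=21)
emit factor 3: 'aefbdgecedc' (i=24, period=11)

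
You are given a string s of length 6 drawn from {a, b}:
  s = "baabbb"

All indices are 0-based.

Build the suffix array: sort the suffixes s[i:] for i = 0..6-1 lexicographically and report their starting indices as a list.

rank→(start, suffix):
  0 → (1, 'aabbb')
  1 → (2, 'abbb')
  2 → (5, 'b')
  3 → (0, 'baabbb')
  4 → (4, 'bb')
  5 → (3, 'bbb')

[1, 2, 5, 0, 4, 3]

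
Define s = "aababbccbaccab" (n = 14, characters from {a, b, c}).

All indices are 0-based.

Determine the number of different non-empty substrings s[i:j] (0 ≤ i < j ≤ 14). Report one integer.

rank→(start, suffix):
  0 → (0, 'aababbccbaccab')
  1 → (12, 'ab')
  2 → (1, 'ababbccbaccab')
  3 → (3, 'abbccbaccab')
  4 → (9, 'accab')
  5 → (13, 'b')
  6 → (2, 'babbccbaccab')
  7 → (8, 'baccab')
  8 → (4, 'bbccbaccab')
  9 → (5, 'bccbaccab')
  10 → (11, 'cab')
  11 → (7, 'cbaccab')
  12 → (10, 'ccab')
  13 → (6, 'ccbaccab')

SA = [0, 12, 1, 3, 9, 13, 2, 8, 4, 5, 11, 7, 10, 6]
rank  pair      lcp
   1  s[0:],s[12:]  1  'a'
   2  s[12:],s[1:]  2  'ab'
   3  s[1:],s[3:]  2  'ab'
   4  s[3:],s[9:]  1  'a'
   5  s[9:],s[13:]  0  ''
   6  s[13:],s[2:]  1  'b'
   7  s[2:],s[8:]  2  'ba'
   8  s[8:],s[4:]  1  'b'
   9  s[4:],s[5:]  1  'b'
  10  s[5:],s[11:]  0  ''
  11  s[11:],s[7:]  1  'c'
  12  s[7:],s[10:]  1  'c'
  13  s[10:],s[6:]  2  'cc'

n(n+1)/2 = 14·15/2 = 105
Σ LCP = 0 + 1 + 2 + 2 + 1 + 0 + 1 + 2 + 1 + 1 + 0 + 1 + 1 + 2 = 15
distinct = 105 − 15 = 90

90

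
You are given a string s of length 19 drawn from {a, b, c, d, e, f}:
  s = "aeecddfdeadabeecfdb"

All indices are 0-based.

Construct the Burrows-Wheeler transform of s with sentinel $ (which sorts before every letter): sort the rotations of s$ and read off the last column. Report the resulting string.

bde$daeeafcfddeeabcd

rank  rotation              last
    0  $aeecddfdeadabeecfdb  b
    1  abeecfdb$aeecddfdead  d
    2  adabeecfdb$aeecddfde  e
    3  aeecddfdeadabeecfdb$  $
    4  b$aeecddfdeadabeecfd  d
    5  beecfdb$aeecddfdeada  a
    6  cddfdeadabeecfdb$aee  e
    7  cfdb$aeecddfdeadabee  e
    8  dabeecfdb$aeecddfdea  a
    9  db$aeecddfdeadabeecf  f
   10  ddfdeadabeecfdb$aeec  c
   11  deadabeecfdb$aeecddf  f
   12  dfdeadabeecfdb$aeecd  d
   13  eadabeecfdb$aeecddfd  d
   14  ecddfdeadabeecfdb$ae  e
   15  ecfdb$aeecddfdeadabe  e
   16  eecddfdeadabeecfdb$a  a
   17  eecfdb$aeecddfdeadab  b
   18  fdb$aeecddfdeadabeec  c
   19  fdeadabeecfdb$aeecdd  d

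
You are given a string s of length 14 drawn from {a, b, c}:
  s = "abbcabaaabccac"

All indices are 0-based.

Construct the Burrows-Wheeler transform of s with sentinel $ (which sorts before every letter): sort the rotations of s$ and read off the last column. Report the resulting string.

rank  rotation         last
    0  $abbcabaaabccac  c
    1  aaabccac$abbcab  b
    2  aabccac$abbcaba  a
    3  abaaabccac$abbc  c
    4  abbcabaaabccac$  $
    5  abccac$abbcabaa  a
    6  ac$abbcabaaabcc  c
    7  baaabccac$abbca  a
    8  bbcabaaabccac$a  a
    9  bcabaaabccac$ab  b
   10  bccac$abbcabaaa  a
   11  c$abbcabaaabcca  a
   12  cabaaabccac$abb  b
   13  cac$abbcabaaabc  c
   14  ccac$abbcabaaab  b

cbac$acaabaabcb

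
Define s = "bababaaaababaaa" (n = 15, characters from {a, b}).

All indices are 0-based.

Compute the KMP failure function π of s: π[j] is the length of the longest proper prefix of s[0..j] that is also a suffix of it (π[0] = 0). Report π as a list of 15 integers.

π[0] = 0
j=1 s[j]='a': π[1]=0 (border '')
j=2 s[j]='b': π[2]=1 (border 'b')
j=3 s[j]='a': π[3]=2 (border 'ba')
j=4 s[j]='b': π[4]=3 (border 'bab')
j=5 s[j]='a': π[5]=4 (border 'baba')
j=6 s[j]='a': k: 4→2→0; π[6]=0 (border '')
j=7 s[j]='a': π[7]=0 (border '')
j=8 s[j]='a': π[8]=0 (border '')
j=9 s[j]='b': π[9]=1 (border 'b')
j=10 s[j]='a': π[10]=2 (border 'ba')
j=11 s[j]='b': π[11]=3 (border 'bab')
j=12 s[j]='a': π[12]=4 (border 'baba')
j=13 s[j]='a': k: 4→2→0; π[13]=0 (border '')
j=14 s[j]='a': π[14]=0 (border '')

[0, 0, 1, 2, 3, 4, 0, 0, 0, 1, 2, 3, 4, 0, 0]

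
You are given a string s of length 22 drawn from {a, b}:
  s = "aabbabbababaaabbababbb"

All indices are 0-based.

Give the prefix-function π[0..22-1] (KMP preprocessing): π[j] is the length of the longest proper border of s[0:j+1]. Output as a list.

[0, 1, 0, 0, 1, 0, 0, 1, 0, 1, 0, 1, 2, 2, 3, 4, 5, 6, 1, 0, 0, 0]

π[0] = 0
j=1 s[j]='a': π[1]=1 (border 'a')
j=2 s[j]='b': k: 1→0; π[2]=0 (border '')
j=3 s[j]='b': π[3]=0 (border '')
j=4 s[j]='a': π[4]=1 (border 'a')
j=5 s[j]='b': k: 1→0; π[5]=0 (border '')
j=6 s[j]='b': π[6]=0 (border '')
j=7 s[j]='a': π[7]=1 (border 'a')
j=8 s[j]='b': k: 1→0; π[8]=0 (border '')
j=9 s[j]='a': π[9]=1 (border 'a')
j=10 s[j]='b': k: 1→0; π[10]=0 (border '')
j=11 s[j]='a': π[11]=1 (border 'a')
j=12 s[j]='a': π[12]=2 (border 'aa')
j=13 s[j]='a': k: 2→1; π[13]=2 (border 'aa')
j=14 s[j]='b': π[14]=3 (border 'aab')
j=15 s[j]='b': π[15]=4 (border 'aabb')
j=16 s[j]='a': π[16]=5 (border 'aabba')
j=17 s[j]='b': π[17]=6 (border 'aabbab')
j=18 s[j]='a': k: 6→0; π[18]=1 (border 'a')
j=19 s[j]='b': k: 1→0; π[19]=0 (border '')
j=20 s[j]='b': π[20]=0 (border '')
j=21 s[j]='b': π[21]=0 (border '')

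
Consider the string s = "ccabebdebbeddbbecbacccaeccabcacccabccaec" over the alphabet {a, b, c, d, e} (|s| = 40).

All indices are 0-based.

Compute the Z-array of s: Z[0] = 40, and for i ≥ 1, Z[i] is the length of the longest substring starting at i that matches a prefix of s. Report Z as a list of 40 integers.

[40, 1, 0, 0, 0, 0, 0, 0, 0, 0, 0, 0, 0, 0, 0, 0, 1, 0, 0, 2, 3, 1, 0, 0, 4, 1, 0, 0, 1, 0, 2, 4, 1, 0, 0, 3, 1, 0, 0, 1]

Z[0]=40
i=1: outside box; Z[1]=1 scan→box=[1,2)
i=2: outside box; Z[2]=0
i=3: outside box; Z[3]=0
i=4: outside box; Z[4]=0
i=5: outside box; Z[5]=0
i=6: outside box; Z[6]=0
i=7: outside box; Z[7]=0
i=8: outside box; Z[8]=0
i=9: outside box; Z[9]=0
i=10: outside box; Z[10]=0
i=11: outside box; Z[11]=0
i=12: outside box; Z[12]=0
i=13: outside box; Z[13]=0
i=14: outside box; Z[14]=0
i=15: outside box; Z[15]=0
i=16: outside box; Z[16]=1 scan→box=[16,17)
i=17: outside box; Z[17]=0
i=18: outside box; Z[18]=0
i=19: outside box; Z[19]=2 scan→box=[19,21)
i=20: min(r-i=1, Z[1]=1)=1; Z[20]=3 scan→box=[20,23)
i=21: min(r-i=2, Z[1]=1)=1; Z[21]=1
i=22: min(r-i=1, Z[2]=0)=0; Z[22]=0
i=23: outside box; Z[23]=0
i=24: outside box; Z[24]=4 scan→box=[24,28)
i=25: min(r-i=3, Z[1]=1)=1; Z[25]=1
i=26: min(r-i=2, Z[2]=0)=0; Z[26]=0
i=27: min(r-i=1, Z[3]=0)=0; Z[27]=0
i=28: outside box; Z[28]=1 scan→box=[28,29)
i=29: outside box; Z[29]=0
i=30: outside box; Z[30]=2 scan→box=[30,32)
i=31: min(r-i=1, Z[1]=1)=1; Z[31]=4 scan→box=[31,35)
i=32: min(r-i=3, Z[1]=1)=1; Z[32]=1
i=33: min(r-i=2, Z[2]=0)=0; Z[33]=0
i=34: min(r-i=1, Z[3]=0)=0; Z[34]=0
i=35: outside box; Z[35]=3 scan→box=[35,38)
i=36: min(r-i=2, Z[1]=1)=1; Z[36]=1
i=37: min(r-i=1, Z[2]=0)=0; Z[37]=0
i=38: outside box; Z[38]=0
i=39: outside box; Z[39]=1 scan→box=[39,40)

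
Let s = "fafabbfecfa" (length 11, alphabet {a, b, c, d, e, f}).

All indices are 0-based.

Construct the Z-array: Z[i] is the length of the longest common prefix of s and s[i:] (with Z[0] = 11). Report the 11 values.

[11, 0, 2, 0, 0, 0, 1, 0, 0, 2, 0]

Z[0]=11
i=1: i≥r, start 0; Z[1]=0
i=2: i≥r, start 0; Z[2]=2 scan→box=[2,4)
i=3: min(r-i=1, Z[1]=0)=0; Z[3]=0
i=4: i≥r, start 0; Z[4]=0
i=5: i≥r, start 0; Z[5]=0
i=6: i≥r, start 0; Z[6]=1 scan→box=[6,7)
i=7: i≥r, start 0; Z[7]=0
i=8: i≥r, start 0; Z[8]=0
i=9: i≥r, start 0; Z[9]=2 scan→box=[9,11)
i=10: min(r-i=1, Z[1]=0)=0; Z[10]=0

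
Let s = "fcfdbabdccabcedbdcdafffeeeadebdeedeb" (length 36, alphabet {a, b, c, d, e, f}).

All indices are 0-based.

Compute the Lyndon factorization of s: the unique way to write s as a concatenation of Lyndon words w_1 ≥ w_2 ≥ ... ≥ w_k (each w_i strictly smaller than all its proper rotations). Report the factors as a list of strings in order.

["f", "cfd", "b", "abdcc", "abcedbdcdafffeeeadebdeedeb"]

emit factor 1: 'f' (i=0, period=1)
emit factor 2: 'cfd' (i=1, period=3)
emit factor 3: 'b' (i=4, period=1)
emit factor 4: 'abdcc' (i=5, period=5)
emit factor 5: 'abcedbdcdafffeeeadebdeedeb' (i=10, period=26)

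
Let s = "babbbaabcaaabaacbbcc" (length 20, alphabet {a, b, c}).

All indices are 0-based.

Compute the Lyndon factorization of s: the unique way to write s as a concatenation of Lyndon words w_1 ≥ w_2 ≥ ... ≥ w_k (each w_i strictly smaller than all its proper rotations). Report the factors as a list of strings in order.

emit factor 1: 'b' (i=0, period=1)
emit factor 2: 'abbb' (i=1, period=4)
emit factor 3: 'aabc' (i=5, period=4)
emit factor 4: 'aaabaacbbcc' (i=9, period=11)

["b", "abbb", "aabc", "aaabaacbbcc"]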